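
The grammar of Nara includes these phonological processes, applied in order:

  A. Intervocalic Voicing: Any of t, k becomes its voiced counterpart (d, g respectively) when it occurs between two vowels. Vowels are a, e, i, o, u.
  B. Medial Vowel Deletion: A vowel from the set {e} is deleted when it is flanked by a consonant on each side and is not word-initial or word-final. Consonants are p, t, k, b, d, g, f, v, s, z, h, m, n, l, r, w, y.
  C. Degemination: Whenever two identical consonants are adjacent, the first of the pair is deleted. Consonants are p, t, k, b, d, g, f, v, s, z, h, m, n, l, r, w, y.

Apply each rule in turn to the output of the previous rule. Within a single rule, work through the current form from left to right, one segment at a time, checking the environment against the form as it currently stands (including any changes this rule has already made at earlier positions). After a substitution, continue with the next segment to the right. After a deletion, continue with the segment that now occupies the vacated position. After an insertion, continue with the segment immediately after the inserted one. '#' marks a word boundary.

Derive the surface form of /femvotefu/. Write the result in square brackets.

[fmvodfu]

A Intervocalic Voicing: [femvotefu] → [femvodefu]
B Medial Vowel Deletion: [femvodefu] → [fmvodfu]
C Degemination: no change — [fmvodfu]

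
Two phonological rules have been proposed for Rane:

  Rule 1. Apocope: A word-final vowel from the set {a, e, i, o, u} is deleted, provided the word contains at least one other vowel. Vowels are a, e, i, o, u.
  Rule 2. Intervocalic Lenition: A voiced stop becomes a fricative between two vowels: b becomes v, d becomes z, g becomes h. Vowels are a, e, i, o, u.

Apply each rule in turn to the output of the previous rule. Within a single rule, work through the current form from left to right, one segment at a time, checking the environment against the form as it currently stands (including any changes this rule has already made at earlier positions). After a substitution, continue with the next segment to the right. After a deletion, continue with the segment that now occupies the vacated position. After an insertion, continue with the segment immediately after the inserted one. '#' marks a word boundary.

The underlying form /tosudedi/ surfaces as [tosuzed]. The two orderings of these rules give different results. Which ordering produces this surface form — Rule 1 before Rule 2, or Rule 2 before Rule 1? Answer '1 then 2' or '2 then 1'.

Order 1 then 2:
  1 Apocope: [tosudedi] → [tosuded]
  2 Intervocalic Lenition: [tosuded] → [tosuzed]
  result: [tosuzed]
Order 2 then 1:
  2 Intervocalic Lenition: [tosudedi] → [tosuzezi]
  1 Apocope: [tosuzezi] → [tosuzez]
  result: [tosuzez]

1 then 2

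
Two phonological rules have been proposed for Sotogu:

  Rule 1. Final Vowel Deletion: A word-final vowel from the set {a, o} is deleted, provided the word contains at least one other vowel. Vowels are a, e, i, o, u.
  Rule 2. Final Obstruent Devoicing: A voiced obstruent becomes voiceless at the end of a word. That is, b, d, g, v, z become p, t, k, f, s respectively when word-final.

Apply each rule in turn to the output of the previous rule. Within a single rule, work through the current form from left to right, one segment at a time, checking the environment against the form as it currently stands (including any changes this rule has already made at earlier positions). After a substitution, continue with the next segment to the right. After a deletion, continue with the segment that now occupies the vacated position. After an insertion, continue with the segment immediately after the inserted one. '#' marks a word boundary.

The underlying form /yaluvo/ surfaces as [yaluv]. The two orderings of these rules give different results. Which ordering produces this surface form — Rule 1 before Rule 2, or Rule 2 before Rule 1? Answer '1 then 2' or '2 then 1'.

2 then 1

Order 1 then 2:
  1 Final Vowel Deletion: [yaluvo] → [yaluv]
  2 Final Obstruent Devoicing: [yaluv] → [yaluf]
  result: [yaluf]
Order 2 then 1:
  2 Final Obstruent Devoicing: no change — [yaluvo]
  1 Final Vowel Deletion: [yaluvo] → [yaluv]
  result: [yaluv]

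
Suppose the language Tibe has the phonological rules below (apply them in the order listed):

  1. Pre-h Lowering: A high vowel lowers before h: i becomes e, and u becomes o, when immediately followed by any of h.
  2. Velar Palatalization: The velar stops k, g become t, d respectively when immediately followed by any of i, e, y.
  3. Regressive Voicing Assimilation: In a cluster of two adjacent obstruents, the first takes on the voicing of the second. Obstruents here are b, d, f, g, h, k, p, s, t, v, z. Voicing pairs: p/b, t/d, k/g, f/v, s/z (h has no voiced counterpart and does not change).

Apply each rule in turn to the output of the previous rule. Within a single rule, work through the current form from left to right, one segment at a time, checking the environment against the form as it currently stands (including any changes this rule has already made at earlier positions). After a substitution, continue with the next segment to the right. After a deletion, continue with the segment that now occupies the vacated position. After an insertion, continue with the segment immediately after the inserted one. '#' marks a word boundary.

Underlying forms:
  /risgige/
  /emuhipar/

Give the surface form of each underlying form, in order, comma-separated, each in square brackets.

/risgige/:
  1 Pre-h Lowering: no change — [risgige]
  2 Velar Palatalization: [risgige] → [risdide]
  3 Regressive Voicing Assimilation: [risdide] → [rizdide]
/emuhipar/:
  1 Pre-h Lowering: [emuhipar] → [emohipar]
  2 Velar Palatalization: no change — [emohipar]
  3 Regressive Voicing Assimilation: no change — [emohipar]

[rizdide], [emohipar]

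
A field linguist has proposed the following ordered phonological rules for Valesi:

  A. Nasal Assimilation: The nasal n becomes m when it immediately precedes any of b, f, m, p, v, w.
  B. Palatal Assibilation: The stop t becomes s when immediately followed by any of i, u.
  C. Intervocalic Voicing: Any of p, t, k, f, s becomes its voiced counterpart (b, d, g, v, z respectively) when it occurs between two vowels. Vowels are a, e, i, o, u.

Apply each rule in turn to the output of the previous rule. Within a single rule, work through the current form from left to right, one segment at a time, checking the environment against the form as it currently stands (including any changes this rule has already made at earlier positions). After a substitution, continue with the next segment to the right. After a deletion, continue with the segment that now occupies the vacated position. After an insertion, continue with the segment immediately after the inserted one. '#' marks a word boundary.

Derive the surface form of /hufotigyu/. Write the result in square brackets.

[huvozigyu]

A Nasal Assimilation: no change — [hufotigyu]
B Palatal Assibilation: [hufotigyu] → [hufosigyu]
C Intervocalic Voicing: [hufosigyu] → [huvozigyu]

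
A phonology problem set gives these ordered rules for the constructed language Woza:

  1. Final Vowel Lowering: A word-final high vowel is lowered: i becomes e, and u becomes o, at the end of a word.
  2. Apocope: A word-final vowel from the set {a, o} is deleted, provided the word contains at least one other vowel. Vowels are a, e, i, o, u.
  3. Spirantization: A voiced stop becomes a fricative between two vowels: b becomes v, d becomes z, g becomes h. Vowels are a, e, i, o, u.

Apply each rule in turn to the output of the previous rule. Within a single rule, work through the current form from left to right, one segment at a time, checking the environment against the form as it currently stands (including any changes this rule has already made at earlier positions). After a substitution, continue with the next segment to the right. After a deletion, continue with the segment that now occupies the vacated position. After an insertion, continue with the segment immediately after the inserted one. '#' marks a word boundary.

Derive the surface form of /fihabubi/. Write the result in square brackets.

[fihavuve]

1 Final Vowel Lowering: [fihabubi] → [fihabube]
2 Apocope: no change — [fihabube]
3 Spirantization: [fihabube] → [fihavuve]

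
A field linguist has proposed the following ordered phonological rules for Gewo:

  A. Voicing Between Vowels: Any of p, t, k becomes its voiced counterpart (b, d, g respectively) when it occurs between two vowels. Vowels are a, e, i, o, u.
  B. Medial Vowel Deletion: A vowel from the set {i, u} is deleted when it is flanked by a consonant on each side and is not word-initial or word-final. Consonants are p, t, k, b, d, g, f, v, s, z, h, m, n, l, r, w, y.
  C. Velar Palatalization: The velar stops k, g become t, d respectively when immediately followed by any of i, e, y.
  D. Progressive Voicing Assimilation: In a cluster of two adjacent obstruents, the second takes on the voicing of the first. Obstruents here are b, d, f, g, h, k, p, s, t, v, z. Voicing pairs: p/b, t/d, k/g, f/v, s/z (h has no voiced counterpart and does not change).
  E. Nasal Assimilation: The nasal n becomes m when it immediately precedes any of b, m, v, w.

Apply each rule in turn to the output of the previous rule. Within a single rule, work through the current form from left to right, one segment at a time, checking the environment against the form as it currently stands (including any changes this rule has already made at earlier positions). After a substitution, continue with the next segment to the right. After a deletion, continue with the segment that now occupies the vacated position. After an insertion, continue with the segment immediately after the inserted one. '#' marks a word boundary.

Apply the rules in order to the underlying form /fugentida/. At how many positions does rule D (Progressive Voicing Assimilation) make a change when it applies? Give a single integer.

A Voicing Between Vowels: no change — [fugentida]
B Medial Vowel Deletion: [fugentida] → [fgentda]
C Velar Palatalization: [fgentda] → [fdentda]
D Progressive Voicing Assimilation: [fdentda] → [ftentta]
E Nasal Assimilation: no change — [ftentta]
Rule D changed 2 position(s).

2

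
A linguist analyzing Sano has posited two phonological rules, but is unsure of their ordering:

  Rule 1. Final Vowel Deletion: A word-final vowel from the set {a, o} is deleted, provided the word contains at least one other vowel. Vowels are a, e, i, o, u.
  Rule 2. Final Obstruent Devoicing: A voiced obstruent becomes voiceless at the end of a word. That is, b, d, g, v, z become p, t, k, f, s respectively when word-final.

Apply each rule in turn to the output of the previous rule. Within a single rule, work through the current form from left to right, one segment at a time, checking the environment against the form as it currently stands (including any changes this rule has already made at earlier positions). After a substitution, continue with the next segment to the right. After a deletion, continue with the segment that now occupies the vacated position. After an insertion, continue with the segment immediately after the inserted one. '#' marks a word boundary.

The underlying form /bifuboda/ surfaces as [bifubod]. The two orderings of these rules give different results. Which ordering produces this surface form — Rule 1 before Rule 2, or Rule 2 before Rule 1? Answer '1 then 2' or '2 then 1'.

2 then 1

Order 1 then 2:
  1 Final Vowel Deletion: [bifuboda] → [bifubod]
  2 Final Obstruent Devoicing: [bifubod] → [bifubot]
  result: [bifubot]
Order 2 then 1:
  2 Final Obstruent Devoicing: no change — [bifuboda]
  1 Final Vowel Deletion: [bifuboda] → [bifubod]
  result: [bifubod]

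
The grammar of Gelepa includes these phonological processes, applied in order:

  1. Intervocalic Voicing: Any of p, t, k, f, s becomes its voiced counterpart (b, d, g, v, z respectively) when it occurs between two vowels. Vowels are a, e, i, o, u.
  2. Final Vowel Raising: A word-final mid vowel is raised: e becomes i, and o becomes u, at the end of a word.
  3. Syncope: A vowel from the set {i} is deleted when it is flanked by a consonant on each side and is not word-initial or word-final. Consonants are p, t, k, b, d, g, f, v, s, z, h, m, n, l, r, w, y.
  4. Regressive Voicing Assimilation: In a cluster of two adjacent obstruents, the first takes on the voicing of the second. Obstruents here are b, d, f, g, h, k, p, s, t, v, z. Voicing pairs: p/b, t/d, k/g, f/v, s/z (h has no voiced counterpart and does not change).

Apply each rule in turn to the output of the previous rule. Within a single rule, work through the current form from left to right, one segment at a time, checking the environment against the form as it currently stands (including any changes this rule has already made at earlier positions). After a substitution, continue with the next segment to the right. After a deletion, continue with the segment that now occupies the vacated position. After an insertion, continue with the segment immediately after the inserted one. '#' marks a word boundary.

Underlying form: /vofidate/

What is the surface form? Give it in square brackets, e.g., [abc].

[vovdadi]

1 Intervocalic Voicing: [vofidate] → [vovidade]
2 Final Vowel Raising: [vovidade] → [vovidadi]
3 Syncope: [vovidadi] → [vovdadi]
4 Regressive Voicing Assimilation: no change — [vovdadi]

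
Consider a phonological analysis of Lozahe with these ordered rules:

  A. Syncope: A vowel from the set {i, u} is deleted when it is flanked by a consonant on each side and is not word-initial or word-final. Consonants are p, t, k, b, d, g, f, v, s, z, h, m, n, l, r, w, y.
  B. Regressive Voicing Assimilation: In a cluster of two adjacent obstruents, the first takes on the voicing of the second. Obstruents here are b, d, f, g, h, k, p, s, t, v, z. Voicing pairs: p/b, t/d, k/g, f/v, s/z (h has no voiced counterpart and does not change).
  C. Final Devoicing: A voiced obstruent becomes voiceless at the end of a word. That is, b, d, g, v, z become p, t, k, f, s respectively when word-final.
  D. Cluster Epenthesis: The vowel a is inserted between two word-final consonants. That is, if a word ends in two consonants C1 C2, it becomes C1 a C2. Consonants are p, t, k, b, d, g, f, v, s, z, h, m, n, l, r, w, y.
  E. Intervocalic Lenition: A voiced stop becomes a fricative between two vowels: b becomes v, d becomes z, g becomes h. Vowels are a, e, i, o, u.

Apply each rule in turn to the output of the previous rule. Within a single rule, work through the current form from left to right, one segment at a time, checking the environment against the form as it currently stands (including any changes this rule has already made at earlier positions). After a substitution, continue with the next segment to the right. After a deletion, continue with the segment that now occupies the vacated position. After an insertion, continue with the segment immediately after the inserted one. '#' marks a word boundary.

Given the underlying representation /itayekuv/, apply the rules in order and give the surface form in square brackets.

[itayehaf]

A Syncope: [itayekuv] → [itayekv]
B Regressive Voicing Assimilation: [itayekv] → [itayegv]
C Final Devoicing: [itayegv] → [itayegf]
D Cluster Epenthesis: [itayegf] → [itayegaf]
E Intervocalic Lenition: [itayegaf] → [itayehaf]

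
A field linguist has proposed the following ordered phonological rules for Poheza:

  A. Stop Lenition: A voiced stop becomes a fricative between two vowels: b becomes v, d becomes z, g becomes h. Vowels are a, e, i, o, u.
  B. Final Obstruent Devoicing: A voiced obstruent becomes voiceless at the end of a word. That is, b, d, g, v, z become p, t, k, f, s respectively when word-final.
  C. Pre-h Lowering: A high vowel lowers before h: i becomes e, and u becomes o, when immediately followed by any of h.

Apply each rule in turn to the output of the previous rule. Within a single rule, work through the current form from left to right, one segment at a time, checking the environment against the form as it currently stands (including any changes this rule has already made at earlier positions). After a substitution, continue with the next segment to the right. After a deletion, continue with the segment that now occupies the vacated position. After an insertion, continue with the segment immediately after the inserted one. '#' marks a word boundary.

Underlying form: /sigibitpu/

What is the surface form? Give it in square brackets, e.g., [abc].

A Stop Lenition: [sigibitpu] → [sihivitpu]
B Final Obstruent Devoicing: no change — [sihivitpu]
C Pre-h Lowering: [sihivitpu] → [sehivitpu]

[sehivitpu]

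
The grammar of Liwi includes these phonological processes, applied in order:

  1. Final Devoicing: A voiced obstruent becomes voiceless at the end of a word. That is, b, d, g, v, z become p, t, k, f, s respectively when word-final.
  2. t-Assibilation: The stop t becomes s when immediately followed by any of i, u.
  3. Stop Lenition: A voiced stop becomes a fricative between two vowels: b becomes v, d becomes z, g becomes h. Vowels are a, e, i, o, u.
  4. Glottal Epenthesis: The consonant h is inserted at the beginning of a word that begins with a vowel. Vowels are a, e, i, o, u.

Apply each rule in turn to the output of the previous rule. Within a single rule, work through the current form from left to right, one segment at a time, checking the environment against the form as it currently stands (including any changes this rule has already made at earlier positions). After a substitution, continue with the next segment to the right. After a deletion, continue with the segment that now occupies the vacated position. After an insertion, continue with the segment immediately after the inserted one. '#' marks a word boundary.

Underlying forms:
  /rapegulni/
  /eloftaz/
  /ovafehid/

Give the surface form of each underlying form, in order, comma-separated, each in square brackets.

[rapehulni], [heloftas], [hovafehit]

/rapegulni/:
  1 Final Devoicing: no change — [rapegulni]
  2 t-Assibilation: no change — [rapegulni]
  3 Stop Lenition: [rapegulni] → [rapehulni]
  4 Glottal Epenthesis: no change — [rapehulni]
/eloftaz/:
  1 Final Devoicing: [eloftaz] → [eloftas]
  2 t-Assibilation: no change — [eloftas]
  3 Stop Lenition: no change — [eloftas]
  4 Glottal Epenthesis: [eloftas] → [heloftas]
/ovafehid/:
  1 Final Devoicing: [ovafehid] → [ovafehit]
  2 t-Assibilation: no change — [ovafehit]
  3 Stop Lenition: no change — [ovafehit]
  4 Glottal Epenthesis: [ovafehit] → [hovafehit]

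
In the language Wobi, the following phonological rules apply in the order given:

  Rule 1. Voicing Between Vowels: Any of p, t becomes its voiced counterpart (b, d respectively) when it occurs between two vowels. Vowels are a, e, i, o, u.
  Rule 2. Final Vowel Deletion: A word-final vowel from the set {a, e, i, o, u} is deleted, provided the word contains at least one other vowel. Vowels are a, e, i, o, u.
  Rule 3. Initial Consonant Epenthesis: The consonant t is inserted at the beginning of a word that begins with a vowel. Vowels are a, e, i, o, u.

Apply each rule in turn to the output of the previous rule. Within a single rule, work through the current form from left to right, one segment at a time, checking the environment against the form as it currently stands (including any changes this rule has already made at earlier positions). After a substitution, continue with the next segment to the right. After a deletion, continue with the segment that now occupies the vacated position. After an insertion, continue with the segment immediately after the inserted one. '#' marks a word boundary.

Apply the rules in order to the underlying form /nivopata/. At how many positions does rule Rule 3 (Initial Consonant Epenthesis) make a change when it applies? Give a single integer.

Rule 1 Voicing Between Vowels: [nivopata] → [nivobada]
Rule 2 Final Vowel Deletion: [nivobada] → [nivobad]
Rule 3 Initial Consonant Epenthesis: no change — [nivobad]
Rule Rule 3 changed 0 position(s).

0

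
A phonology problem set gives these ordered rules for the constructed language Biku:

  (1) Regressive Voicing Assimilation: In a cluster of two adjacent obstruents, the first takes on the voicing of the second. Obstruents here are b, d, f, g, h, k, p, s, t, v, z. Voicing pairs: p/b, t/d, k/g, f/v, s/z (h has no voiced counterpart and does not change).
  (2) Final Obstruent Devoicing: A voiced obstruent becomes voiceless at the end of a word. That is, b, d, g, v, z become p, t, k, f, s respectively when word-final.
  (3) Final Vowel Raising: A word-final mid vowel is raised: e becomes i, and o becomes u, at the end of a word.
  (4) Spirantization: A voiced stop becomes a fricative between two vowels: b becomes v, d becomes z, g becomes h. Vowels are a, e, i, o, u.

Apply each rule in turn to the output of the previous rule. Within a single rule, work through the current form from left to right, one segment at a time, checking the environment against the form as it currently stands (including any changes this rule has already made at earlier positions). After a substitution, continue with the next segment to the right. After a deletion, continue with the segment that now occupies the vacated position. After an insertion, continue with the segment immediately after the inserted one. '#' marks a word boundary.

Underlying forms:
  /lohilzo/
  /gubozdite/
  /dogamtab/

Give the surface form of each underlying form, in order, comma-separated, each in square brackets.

/lohilzo/:
  (1) Regressive Voicing Assimilation: no change — [lohilzo]
  (2) Final Obstruent Devoicing: no change — [lohilzo]
  (3) Final Vowel Raising: [lohilzo] → [lohilzu]
  (4) Spirantization: no change — [lohilzu]
/gubozdite/:
  (1) Regressive Voicing Assimilation: no change — [gubozdite]
  (2) Final Obstruent Devoicing: no change — [gubozdite]
  (3) Final Vowel Raising: [gubozdite] → [gubozditi]
  (4) Spirantization: [gubozditi] → [guvozditi]
/dogamtab/:
  (1) Regressive Voicing Assimilation: no change — [dogamtab]
  (2) Final Obstruent Devoicing: [dogamtab] → [dogamtap]
  (3) Final Vowel Raising: no change — [dogamtap]
  (4) Spirantization: [dogamtap] → [dohamtap]

[lohilzu], [guvozditi], [dohamtap]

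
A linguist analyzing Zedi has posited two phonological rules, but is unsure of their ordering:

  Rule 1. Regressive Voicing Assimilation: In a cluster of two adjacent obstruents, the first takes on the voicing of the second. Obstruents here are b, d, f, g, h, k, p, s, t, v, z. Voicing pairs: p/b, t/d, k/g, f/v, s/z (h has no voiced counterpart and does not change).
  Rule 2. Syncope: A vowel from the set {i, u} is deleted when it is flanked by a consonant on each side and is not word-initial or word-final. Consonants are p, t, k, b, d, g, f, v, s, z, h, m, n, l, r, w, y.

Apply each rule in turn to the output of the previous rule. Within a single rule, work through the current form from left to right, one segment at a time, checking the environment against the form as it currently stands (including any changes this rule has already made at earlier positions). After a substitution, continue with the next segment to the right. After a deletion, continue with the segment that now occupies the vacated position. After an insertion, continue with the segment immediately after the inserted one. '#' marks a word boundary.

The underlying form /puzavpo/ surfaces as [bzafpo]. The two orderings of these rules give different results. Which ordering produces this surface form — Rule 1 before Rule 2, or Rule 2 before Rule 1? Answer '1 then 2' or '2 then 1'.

Order 1 then 2:
  1 Regressive Voicing Assimilation: [puzavpo] → [puzafpo]
  2 Syncope: [puzafpo] → [pzafpo]
  result: [pzafpo]
Order 2 then 1:
  2 Syncope: [puzavpo] → [pzavpo]
  1 Regressive Voicing Assimilation: [pzavpo] → [bzafpo]
  result: [bzafpo]

2 then 1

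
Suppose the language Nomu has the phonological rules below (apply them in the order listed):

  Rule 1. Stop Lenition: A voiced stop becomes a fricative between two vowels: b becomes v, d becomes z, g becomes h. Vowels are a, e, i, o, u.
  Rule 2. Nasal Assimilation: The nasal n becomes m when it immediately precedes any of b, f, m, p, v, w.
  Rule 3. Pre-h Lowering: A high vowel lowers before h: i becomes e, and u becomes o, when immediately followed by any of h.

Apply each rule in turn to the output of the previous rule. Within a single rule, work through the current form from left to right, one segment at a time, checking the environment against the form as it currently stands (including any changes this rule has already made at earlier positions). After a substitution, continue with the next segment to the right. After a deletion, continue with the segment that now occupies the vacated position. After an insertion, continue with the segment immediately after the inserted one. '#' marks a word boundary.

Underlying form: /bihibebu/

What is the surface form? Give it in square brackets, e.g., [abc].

[behivevu]

Rule 1 Stop Lenition: [bihibebu] → [bihivevu]
Rule 2 Nasal Assimilation: no change — [bihivevu]
Rule 3 Pre-h Lowering: [bihivevu] → [behivevu]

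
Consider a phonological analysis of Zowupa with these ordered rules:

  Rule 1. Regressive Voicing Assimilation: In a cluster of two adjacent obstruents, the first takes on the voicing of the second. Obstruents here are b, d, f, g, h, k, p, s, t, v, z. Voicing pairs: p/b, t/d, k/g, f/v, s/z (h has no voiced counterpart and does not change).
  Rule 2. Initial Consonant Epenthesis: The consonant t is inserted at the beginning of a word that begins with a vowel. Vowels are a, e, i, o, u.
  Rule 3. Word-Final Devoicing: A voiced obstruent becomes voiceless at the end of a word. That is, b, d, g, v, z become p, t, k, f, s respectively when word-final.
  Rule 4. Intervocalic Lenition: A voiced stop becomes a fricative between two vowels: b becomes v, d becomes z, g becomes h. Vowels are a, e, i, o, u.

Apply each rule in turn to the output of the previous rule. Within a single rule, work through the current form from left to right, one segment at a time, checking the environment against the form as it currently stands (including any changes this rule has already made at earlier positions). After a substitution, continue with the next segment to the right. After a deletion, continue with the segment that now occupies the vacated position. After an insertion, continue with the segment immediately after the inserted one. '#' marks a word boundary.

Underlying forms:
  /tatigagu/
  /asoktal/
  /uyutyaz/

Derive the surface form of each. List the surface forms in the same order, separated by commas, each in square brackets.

/tatigagu/:
  Rule 1 Regressive Voicing Assimilation: no change — [tatigagu]
  Rule 2 Initial Consonant Epenthesis: no change — [tatigagu]
  Rule 3 Word-Final Devoicing: no change — [tatigagu]
  Rule 4 Intervocalic Lenition: [tatigagu] → [tatihahu]
/asoktal/:
  Rule 1 Regressive Voicing Assimilation: no change — [asoktal]
  Rule 2 Initial Consonant Epenthesis: [asoktal] → [tasoktal]
  Rule 3 Word-Final Devoicing: no change — [tasoktal]
  Rule 4 Intervocalic Lenition: no change — [tasoktal]
/uyutyaz/:
  Rule 1 Regressive Voicing Assimilation: no change — [uyutyaz]
  Rule 2 Initial Consonant Epenthesis: [uyutyaz] → [tuyutyaz]
  Rule 3 Word-Final Devoicing: [tuyutyaz] → [tuyutyas]
  Rule 4 Intervocalic Lenition: no change — [tuyutyas]

[tatihahu], [tasoktal], [tuyutyas]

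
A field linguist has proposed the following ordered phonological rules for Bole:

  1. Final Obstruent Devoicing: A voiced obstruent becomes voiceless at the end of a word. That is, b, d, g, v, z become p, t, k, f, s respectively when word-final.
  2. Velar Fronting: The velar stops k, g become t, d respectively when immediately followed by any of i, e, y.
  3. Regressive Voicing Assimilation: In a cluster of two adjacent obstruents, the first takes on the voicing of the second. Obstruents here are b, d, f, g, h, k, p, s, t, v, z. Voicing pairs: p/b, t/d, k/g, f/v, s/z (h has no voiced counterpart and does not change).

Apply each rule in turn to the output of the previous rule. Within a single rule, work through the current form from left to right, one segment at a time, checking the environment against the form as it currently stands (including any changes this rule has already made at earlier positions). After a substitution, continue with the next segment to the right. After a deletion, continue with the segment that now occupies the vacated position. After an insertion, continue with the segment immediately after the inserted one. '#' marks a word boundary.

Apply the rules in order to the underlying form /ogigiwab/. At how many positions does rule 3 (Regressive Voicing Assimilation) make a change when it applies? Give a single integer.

1 Final Obstruent Devoicing: [ogigiwab] → [ogigiwap]
2 Velar Fronting: [ogigiwap] → [odidiwap]
3 Regressive Voicing Assimilation: no change — [odidiwap]
Rule 3 changed 0 position(s).

0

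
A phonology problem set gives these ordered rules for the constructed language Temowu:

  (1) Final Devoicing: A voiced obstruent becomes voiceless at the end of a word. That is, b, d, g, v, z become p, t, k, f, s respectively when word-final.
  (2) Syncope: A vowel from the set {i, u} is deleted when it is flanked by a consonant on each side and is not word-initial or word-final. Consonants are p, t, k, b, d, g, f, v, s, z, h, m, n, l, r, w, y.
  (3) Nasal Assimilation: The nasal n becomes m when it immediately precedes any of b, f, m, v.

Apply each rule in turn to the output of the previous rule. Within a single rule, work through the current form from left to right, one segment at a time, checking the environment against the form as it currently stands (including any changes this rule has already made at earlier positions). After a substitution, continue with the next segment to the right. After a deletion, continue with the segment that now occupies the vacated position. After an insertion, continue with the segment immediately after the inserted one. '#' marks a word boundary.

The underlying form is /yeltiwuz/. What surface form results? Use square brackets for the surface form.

(1) Final Devoicing: [yeltiwuz] → [yeltiwus]
(2) Syncope: [yeltiwus] → [yeltws]
(3) Nasal Assimilation: no change — [yeltws]

[yeltws]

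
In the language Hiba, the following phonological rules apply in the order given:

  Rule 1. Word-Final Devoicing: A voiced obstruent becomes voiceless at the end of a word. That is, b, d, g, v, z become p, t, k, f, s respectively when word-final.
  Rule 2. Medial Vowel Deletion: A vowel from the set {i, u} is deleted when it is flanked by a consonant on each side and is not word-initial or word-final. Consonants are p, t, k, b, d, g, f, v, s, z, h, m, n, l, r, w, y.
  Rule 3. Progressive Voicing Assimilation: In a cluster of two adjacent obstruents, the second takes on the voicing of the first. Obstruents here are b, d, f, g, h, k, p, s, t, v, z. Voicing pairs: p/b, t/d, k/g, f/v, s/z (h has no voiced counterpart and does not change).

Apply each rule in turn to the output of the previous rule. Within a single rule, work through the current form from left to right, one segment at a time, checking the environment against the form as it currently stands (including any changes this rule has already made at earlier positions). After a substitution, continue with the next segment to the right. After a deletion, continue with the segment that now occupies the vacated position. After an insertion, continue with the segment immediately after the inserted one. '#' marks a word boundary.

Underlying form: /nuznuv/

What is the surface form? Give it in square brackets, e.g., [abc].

Rule 1 Word-Final Devoicing: [nuznuv] → [nuznuf]
Rule 2 Medial Vowel Deletion: [nuznuf] → [nznf]
Rule 3 Progressive Voicing Assimilation: no change — [nznf]

[nznf]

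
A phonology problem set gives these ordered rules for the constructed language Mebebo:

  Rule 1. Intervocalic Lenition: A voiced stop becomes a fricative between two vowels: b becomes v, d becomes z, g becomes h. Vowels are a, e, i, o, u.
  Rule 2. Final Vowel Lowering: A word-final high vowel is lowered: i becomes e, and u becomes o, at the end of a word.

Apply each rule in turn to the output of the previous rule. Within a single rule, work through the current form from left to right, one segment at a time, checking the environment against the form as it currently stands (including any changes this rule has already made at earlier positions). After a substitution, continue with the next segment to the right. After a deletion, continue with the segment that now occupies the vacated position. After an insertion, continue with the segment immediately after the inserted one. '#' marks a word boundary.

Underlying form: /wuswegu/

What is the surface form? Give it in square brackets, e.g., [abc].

[wusweho]

Rule 1 Intervocalic Lenition: [wuswegu] → [wuswehu]
Rule 2 Final Vowel Lowering: [wuswehu] → [wusweho]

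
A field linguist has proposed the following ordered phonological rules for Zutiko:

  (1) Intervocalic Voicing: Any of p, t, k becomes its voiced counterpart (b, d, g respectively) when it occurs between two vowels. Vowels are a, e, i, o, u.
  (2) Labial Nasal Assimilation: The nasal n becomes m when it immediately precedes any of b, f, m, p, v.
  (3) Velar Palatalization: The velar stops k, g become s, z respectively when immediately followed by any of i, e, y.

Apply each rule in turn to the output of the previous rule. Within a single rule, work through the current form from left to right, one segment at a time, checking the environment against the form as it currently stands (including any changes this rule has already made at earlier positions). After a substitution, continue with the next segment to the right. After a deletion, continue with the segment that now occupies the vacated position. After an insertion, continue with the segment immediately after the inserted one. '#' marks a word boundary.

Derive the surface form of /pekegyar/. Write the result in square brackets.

[pezezyar]

(1) Intervocalic Voicing: [pekegyar] → [pegegyar]
(2) Labial Nasal Assimilation: no change — [pegegyar]
(3) Velar Palatalization: [pegegyar] → [pezezyar]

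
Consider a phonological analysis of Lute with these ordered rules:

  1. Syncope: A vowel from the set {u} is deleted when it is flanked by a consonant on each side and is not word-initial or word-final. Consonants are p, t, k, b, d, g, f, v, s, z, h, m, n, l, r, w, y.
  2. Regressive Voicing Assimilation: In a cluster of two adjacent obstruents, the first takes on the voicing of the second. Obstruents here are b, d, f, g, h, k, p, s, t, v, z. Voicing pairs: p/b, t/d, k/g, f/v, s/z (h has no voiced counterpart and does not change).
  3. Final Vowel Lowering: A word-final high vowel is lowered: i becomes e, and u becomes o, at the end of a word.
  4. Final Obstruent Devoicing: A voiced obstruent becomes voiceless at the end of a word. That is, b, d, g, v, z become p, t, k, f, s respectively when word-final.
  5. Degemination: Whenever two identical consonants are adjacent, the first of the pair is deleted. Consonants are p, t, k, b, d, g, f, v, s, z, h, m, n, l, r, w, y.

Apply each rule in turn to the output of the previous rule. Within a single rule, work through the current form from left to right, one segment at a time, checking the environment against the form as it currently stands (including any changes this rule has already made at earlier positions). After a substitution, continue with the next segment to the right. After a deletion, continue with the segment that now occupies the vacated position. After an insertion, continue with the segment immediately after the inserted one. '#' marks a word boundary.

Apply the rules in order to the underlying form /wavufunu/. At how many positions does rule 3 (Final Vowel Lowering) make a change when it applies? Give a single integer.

1 Syncope: [wavufunu] → [wavfnu]
2 Regressive Voicing Assimilation: [wavfnu] → [waffnu]
3 Final Vowel Lowering: [waffnu] → [waffno]
4 Final Obstruent Devoicing: no change — [waffno]
5 Degemination: [waffno] → [wafno]
Rule 3 changed 1 position(s).

1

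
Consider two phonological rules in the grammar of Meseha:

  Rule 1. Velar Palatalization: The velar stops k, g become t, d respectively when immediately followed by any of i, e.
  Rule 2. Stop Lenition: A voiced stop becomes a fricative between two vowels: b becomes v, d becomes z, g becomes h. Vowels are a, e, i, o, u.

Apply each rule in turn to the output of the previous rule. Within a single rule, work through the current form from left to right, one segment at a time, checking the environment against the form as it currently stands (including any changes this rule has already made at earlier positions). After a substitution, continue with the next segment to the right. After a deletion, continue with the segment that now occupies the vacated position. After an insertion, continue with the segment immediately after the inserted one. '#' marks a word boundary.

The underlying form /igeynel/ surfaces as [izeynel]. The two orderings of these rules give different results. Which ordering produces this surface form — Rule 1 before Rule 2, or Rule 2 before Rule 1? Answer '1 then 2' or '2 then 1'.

1 then 2

Order 1 then 2:
  1 Velar Palatalization: [igeynel] → [ideynel]
  2 Stop Lenition: [ideynel] → [izeynel]
  result: [izeynel]
Order 2 then 1:
  2 Stop Lenition: [igeynel] → [iheynel]
  1 Velar Palatalization: no change — [iheynel]
  result: [iheynel]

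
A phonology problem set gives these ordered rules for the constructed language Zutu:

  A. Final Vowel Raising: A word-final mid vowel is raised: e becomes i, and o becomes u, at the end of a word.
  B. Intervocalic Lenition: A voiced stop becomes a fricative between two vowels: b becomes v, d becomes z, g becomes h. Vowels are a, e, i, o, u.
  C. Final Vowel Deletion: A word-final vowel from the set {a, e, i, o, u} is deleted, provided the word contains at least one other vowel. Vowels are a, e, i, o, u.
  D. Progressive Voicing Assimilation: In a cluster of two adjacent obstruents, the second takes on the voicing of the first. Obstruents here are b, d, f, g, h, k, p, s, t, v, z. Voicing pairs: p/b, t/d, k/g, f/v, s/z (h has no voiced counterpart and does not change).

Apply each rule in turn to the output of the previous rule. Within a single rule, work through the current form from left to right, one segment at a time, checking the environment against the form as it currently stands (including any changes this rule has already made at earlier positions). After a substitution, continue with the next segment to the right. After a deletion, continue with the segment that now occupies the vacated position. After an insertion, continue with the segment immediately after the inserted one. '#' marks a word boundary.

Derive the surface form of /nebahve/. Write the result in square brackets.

A Final Vowel Raising: [nebahve] → [nebahvi]
B Intervocalic Lenition: [nebahvi] → [nevahvi]
C Final Vowel Deletion: [nevahvi] → [nevahv]
D Progressive Voicing Assimilation: [nevahv] → [nevahf]

[nevahf]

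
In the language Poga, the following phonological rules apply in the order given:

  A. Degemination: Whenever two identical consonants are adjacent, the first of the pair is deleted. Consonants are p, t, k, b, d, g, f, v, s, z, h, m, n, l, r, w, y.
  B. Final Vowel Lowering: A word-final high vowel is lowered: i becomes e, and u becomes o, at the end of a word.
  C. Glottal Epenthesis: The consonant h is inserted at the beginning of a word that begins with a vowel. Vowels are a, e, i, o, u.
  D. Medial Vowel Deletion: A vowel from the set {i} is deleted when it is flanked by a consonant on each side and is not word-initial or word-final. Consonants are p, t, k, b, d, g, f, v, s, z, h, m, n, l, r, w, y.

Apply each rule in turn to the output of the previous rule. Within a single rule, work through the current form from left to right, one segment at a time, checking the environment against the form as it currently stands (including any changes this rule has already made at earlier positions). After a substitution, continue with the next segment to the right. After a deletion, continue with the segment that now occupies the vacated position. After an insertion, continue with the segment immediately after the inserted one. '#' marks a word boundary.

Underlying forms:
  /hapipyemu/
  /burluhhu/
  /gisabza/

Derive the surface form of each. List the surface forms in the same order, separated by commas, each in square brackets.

[happyemo], [burluho], [gsabza]

/hapipyemu/:
  A Degemination: no change — [hapipyemu]
  B Final Vowel Lowering: [hapipyemu] → [hapipyemo]
  C Glottal Epenthesis: no change — [hapipyemo]
  D Medial Vowel Deletion: [hapipyemo] → [happyemo]
/burluhhu/:
  A Degemination: [burluhhu] → [burluhu]
  B Final Vowel Lowering: [burluhu] → [burluho]
  C Glottal Epenthesis: no change — [burluho]
  D Medial Vowel Deletion: no change — [burluho]
/gisabza/:
  A Degemination: no change — [gisabza]
  B Final Vowel Lowering: no change — [gisabza]
  C Glottal Epenthesis: no change — [gisabza]
  D Medial Vowel Deletion: [gisabza] → [gsabza]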